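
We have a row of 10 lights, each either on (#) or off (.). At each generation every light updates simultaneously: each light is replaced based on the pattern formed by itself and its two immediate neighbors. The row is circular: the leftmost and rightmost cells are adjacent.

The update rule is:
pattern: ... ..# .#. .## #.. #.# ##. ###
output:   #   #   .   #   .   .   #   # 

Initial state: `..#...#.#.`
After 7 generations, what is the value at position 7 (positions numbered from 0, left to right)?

##..##....
##.###.###
##.###.###  (fixed point — unchanged through generation 7)
position 7 holds #

#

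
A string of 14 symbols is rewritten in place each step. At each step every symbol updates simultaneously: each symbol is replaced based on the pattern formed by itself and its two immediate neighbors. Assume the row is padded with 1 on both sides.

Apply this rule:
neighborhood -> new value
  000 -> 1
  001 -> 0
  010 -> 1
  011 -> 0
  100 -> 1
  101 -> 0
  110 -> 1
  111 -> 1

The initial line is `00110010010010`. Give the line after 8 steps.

10011011011010
11001001001010
11101101101010
11100100101010
11110110101010
11110010101010
11111010101010
11111010101010

11111010101010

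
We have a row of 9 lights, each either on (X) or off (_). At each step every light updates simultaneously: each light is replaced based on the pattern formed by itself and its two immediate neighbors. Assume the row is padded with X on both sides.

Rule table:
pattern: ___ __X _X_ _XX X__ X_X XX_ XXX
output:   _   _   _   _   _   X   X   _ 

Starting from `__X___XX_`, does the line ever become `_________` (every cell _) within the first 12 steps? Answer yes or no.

yes

_______XX
_________
all cells are _ at step 2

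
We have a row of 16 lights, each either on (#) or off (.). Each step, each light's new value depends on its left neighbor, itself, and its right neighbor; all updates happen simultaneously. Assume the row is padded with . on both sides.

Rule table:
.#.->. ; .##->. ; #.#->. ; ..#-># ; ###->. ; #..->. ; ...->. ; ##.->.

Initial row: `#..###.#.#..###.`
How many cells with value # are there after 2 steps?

2

..#........#....
.#........#.....
count of #: 2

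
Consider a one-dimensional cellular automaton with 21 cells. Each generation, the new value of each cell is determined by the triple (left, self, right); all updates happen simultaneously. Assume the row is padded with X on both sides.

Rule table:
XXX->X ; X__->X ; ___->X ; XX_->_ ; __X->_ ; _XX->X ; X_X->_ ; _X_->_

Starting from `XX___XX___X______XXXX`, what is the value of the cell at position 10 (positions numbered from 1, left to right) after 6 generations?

X

generation 1: X_XX_X_XX__XXXXX_XXXX
generation 2: __X____X_X_XXXX__XXXX
generation 3: X__XXX_____XXX_X_XXXX
generation 4: _X_XX_XXXX_XX____XXXX
generation 5: ___X__XXX__X_XXX_XXXX
generation 6: XX__X_XX_X___XX__XXXX
position 10 holds X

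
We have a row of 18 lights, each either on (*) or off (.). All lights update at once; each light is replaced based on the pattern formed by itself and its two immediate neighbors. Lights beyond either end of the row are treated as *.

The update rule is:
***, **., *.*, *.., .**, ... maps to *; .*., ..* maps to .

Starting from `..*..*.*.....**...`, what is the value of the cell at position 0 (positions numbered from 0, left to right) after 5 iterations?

*

iteration 1: *..*..*.****.****.
iteration 2: **..*..***********
iteration 3: ***..*.***********
iteration 4: ****..************
iteration 5: *****.************
position 0 holds *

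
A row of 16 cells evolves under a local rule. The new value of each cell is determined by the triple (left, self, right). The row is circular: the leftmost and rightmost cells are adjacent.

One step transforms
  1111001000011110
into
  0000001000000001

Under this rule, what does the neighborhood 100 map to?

0

At position 4 the neighborhood is 100; the next row has 0 there.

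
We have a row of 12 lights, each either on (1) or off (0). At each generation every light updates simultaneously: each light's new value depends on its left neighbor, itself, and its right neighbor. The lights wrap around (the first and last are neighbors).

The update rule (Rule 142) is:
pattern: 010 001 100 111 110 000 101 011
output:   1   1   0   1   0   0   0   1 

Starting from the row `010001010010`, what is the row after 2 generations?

generation 1: 110011010110
generation 2: 100110010100

100110010100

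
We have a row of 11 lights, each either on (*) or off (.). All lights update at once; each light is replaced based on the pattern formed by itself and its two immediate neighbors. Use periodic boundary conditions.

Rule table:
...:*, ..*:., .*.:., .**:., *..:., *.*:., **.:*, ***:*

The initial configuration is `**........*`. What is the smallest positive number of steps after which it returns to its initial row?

step 1: **.******..
step 2: .*..*****..
step 3: .....****.*
step 4: .***..***..
step 5: ..**...**.*
step 6: ...*.*..*..
step 7: **........*

7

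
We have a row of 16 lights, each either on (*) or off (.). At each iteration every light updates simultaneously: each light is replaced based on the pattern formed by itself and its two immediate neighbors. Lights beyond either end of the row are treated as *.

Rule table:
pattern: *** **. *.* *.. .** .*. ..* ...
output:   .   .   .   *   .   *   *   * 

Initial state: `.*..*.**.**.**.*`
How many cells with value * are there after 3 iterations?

5

iteration 1: .****...........
iteration 2: .....***********
iteration 3: *****...........
count of *: 5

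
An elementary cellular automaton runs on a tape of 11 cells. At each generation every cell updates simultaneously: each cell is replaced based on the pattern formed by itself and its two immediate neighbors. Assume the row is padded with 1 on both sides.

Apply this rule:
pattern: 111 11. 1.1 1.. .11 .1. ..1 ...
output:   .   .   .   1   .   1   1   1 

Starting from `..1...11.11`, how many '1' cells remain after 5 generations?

6

111111.....
......11111
111111.....  (repeats generation 1; period 2)
generation 5: 111111.....
count of 1: 6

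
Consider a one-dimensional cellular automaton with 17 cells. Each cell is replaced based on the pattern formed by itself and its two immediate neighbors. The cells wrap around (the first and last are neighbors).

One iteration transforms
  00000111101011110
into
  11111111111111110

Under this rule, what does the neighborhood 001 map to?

1

At position 4 the neighborhood is 001; the next row has 1 there.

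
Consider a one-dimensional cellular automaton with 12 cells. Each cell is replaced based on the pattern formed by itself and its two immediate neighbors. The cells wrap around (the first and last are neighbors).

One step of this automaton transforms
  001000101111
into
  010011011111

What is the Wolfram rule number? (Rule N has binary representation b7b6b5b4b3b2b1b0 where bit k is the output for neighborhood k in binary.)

235

position 9: 111 → 1  (bit 7 = 1)
position 11: 110 → 1  (bit 6 = 1)
position 7: 101 → 1  (bit 5 = 1)
position 0: 100 → 0  (bit 4 = 0)
position 8: 011 → 1  (bit 3 = 1)
position 2: 010 → 0  (bit 2 = 0)
position 1: 001 → 1  (bit 1 = 1)
position 4: 000 → 1  (bit 0 = 1)
bits b7..b0 = 11101011 = 235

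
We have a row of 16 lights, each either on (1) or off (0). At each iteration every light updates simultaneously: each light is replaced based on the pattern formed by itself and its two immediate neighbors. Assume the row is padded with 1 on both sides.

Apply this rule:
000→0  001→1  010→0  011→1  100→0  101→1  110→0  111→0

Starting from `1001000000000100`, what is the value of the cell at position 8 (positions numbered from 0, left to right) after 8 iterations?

1

iteration 1: 0010000000001001
iteration 2: 0100000000010011
iteration 3: 1000000000100110
iteration 4: 0000000001001101
iteration 5: 0000000010011011
iteration 6: 0000000100110110
iteration 7: 0000001001101101
iteration 8: 0000010011011011
position 8 holds 1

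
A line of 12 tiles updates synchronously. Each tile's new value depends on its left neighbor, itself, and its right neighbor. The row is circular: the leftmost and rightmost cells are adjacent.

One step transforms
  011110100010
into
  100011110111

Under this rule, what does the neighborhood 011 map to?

At position 1 the neighborhood is 011; the next row has 0 there.

0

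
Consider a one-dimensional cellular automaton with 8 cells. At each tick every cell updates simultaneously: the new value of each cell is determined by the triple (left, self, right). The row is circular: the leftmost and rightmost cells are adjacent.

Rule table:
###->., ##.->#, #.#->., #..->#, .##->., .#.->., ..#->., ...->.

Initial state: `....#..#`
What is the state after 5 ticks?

tick 1: #....#..
tick 2: .#....#.
tick 3: ..#....#
tick 4: #..#....
tick 5: .#..#...

.#..#...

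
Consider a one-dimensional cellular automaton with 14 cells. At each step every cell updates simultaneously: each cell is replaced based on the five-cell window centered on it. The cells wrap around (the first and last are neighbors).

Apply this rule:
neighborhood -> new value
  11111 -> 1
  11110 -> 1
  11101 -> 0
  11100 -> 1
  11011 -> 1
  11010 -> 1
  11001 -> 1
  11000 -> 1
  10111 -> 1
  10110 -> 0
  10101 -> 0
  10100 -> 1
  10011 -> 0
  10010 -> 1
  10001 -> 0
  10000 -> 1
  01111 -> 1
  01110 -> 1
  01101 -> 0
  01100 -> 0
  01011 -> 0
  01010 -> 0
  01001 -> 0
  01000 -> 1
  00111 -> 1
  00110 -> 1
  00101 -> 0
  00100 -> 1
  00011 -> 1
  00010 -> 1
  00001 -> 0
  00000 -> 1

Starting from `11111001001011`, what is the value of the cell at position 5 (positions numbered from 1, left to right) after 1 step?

1

11111111010011
position 5 holds 1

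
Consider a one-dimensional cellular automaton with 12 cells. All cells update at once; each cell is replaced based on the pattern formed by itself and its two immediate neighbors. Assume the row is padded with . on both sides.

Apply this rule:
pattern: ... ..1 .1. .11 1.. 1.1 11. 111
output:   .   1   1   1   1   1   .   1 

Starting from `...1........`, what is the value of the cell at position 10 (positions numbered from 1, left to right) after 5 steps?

step 1: ..111.......
step 2: .111.1......
step 3: 111.111.....
step 4: 11.111.1....
step 5: 1.111.111...
position 10 holds .

.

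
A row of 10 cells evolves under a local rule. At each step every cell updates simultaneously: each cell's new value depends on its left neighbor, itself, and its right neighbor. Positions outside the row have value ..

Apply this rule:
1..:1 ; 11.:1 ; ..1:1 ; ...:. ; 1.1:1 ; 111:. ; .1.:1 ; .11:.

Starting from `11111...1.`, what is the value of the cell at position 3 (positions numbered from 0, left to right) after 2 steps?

....11.111
...1.11..1
position 3 holds 1

1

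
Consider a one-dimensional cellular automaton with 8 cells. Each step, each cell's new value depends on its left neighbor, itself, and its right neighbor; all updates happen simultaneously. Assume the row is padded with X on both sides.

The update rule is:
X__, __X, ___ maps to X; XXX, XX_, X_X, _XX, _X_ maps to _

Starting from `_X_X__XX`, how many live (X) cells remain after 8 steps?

____XX__
XXXX__XX
____XX__  (repeats step 1; period 2)
step 8: XXXX__XX
count of X: 6

6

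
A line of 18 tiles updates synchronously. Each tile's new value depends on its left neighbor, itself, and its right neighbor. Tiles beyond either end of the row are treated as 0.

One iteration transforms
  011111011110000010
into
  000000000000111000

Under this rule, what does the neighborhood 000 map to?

1

At position 12 the neighborhood is 000; the next row has 1 there.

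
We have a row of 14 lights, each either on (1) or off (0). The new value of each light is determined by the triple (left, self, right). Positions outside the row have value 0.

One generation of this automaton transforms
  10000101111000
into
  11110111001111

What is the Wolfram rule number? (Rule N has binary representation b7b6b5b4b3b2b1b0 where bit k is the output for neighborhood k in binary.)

position 8: 111 → 0  (bit 7 = 0)
position 10: 110 → 1  (bit 6 = 1)
position 6: 101 → 1  (bit 5 = 1)
position 1: 100 → 1  (bit 4 = 1)
position 7: 011 → 1  (bit 3 = 1)
position 0: 010 → 1  (bit 2 = 1)
position 4: 001 → 0  (bit 1 = 0)
position 2: 000 → 1  (bit 0 = 1)
bits b7..b0 = 01111101 = 125

125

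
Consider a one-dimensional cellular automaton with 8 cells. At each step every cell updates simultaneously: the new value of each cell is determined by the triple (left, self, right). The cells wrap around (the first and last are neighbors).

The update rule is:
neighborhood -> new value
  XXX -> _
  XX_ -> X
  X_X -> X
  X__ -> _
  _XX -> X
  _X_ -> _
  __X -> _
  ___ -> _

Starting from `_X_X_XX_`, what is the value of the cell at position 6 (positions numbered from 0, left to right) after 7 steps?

step 1: __X_XXX_
step 2: ___XX_X_
step 3: ___XXX__
step 4: ___X_X__
step 5: ____X___
step 6: ________
step 7: ________
position 6 holds _

_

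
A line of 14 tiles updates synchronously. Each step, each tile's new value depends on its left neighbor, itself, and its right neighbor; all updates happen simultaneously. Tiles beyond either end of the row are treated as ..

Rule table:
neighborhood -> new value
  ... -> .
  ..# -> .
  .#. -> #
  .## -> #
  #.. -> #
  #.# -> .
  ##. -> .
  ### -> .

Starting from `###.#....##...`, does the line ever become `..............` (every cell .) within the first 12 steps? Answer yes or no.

no

step 1: #...##...#.#..
step 2: ##..#.#..#.##.
step 3: #.#.#.##.#.#.#
step 4: #.#.#.#..#.#.#
step 5: #.#.#.##.#.#.#  (repeats step 3; period 2)
step 12: #.#.#.#..#.#.#
step 12 is #.#.#.#..#.#.#, still not uniform .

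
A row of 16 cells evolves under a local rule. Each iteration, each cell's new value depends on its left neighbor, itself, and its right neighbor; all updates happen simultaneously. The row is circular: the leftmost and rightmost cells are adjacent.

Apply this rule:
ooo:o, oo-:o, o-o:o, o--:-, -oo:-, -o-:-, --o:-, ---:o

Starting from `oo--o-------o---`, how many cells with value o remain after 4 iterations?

iteration 1: -o----ooooo---o-
iteration 2: ---oo--oooo-o---
iteration 3: oo--o---oooo--oo
iteration 4: oo----o--ooo---o
count of o: 7

7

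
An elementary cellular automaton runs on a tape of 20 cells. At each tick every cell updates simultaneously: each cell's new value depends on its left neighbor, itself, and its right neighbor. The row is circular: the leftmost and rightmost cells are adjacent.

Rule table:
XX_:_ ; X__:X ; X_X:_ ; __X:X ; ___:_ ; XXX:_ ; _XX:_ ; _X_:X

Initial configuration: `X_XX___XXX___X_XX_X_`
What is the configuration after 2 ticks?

XX_XX_XX_XX___X__XX_

X___X_X___X_XX____X_
XX_XX_XX_XX___X__XX_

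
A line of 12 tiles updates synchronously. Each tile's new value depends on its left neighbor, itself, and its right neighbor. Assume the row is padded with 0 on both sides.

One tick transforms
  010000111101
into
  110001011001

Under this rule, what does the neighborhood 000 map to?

0

At position 3 the neighborhood is 000; the next row has 0 there.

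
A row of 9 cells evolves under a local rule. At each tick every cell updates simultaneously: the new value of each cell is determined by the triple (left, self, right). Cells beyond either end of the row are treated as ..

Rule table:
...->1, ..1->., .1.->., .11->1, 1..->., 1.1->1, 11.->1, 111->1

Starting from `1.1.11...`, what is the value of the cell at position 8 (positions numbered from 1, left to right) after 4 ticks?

1

.1.111.11
..1111111
1.1111111
.11111111
position 8 holds 1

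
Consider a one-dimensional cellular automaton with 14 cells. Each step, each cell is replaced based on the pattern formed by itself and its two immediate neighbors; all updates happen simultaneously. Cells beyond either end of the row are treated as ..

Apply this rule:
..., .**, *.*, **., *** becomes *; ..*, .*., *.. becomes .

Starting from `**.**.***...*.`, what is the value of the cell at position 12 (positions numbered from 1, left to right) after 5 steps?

*********.*...
**********..**
**********..**  (fixed point — unchanged through step 5)
position 12 holds .

.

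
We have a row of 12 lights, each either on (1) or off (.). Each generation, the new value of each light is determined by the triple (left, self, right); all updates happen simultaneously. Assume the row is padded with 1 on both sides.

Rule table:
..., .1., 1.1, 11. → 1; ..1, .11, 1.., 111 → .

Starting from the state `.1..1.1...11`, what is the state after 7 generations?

generation 1: 11..111.1...
generation 2: .1....111.1.
generation 3: 11.11...1111
generation 4: .11.1.1.....
generation 5: 1.11111.111.
generation 6: 11....11..11
generation 7: .1.11..1....

.1.11..1....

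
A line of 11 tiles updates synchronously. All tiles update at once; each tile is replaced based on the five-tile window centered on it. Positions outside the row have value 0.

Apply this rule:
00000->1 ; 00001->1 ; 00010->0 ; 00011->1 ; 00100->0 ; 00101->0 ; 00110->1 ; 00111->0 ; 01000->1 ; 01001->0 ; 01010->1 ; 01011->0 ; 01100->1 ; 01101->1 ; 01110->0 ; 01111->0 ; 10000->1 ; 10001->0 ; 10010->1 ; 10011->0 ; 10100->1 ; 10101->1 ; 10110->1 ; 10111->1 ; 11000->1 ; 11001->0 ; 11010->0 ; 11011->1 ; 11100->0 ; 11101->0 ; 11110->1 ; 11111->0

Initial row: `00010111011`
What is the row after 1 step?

11000100111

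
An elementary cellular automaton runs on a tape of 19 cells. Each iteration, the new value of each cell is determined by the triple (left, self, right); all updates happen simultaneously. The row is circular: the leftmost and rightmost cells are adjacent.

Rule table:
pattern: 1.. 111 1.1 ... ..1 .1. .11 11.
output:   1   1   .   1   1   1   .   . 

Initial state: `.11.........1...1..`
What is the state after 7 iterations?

.....1...11111...1.

1..1111111111111111
.11.111111111111111
.....1111111111111.
11111.11111111111.1
1111...111111111...
.11.111.1111111.111
.....1...11111...1.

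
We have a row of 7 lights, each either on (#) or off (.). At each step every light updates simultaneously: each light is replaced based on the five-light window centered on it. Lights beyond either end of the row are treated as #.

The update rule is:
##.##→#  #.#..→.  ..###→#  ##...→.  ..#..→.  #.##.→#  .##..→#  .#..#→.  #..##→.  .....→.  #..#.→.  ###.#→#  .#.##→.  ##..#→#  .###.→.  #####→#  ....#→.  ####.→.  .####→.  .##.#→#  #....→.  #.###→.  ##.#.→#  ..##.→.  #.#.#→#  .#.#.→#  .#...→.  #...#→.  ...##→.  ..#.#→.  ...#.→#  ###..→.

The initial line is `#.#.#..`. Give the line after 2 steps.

##.....

####...
##.....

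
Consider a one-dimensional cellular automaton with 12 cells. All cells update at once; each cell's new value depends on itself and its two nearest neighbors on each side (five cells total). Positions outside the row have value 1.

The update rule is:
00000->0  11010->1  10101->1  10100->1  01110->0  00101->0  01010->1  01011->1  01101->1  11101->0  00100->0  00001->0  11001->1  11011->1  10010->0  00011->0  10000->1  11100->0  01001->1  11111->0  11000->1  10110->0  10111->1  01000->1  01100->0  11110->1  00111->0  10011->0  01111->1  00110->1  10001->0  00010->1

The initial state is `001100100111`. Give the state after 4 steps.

010111110010

101010010010
011111001001
111010100100
010111110010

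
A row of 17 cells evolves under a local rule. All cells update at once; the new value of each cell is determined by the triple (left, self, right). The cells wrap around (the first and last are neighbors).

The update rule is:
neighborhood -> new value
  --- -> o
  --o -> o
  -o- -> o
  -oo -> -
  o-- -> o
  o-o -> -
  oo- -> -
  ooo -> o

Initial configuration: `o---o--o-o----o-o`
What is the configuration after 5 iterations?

oo--ooooooooo-ooo

-ooooooo-oooooo--
o-ooooo---oooo-oo
---ooo-ooo-oo---o
ooo-o---o----oooo
oo--ooooooooo-ooo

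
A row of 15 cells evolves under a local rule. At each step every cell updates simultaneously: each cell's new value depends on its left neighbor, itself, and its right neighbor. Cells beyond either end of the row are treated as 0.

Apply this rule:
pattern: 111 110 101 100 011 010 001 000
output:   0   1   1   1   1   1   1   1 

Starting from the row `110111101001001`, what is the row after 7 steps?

step 1: 111100111111111
step 2: 100111100000001
step 3: 111100111111111  (repeats step 1; period 2)
step 7: 111100111111111

111100111111111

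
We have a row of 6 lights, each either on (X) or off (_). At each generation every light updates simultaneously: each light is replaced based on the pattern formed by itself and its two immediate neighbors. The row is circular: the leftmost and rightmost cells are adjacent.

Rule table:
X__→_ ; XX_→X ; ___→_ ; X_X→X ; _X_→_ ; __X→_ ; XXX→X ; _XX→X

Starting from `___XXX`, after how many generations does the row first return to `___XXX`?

___XXX

1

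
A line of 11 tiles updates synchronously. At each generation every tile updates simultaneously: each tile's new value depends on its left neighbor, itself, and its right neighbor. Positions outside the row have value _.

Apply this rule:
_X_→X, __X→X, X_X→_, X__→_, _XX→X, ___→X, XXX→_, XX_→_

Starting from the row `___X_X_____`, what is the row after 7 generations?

X_X_X_XXXX_

generation 1: XXXX_X_XXXX
generation 2: X____X_X___
generation 3: X_XXXX_X_XX
generation 4: X_X____X_X_
generation 5: X_X_XXXX_X_
generation 6: X_X_X____X_
generation 7: X_X_X_XXXX_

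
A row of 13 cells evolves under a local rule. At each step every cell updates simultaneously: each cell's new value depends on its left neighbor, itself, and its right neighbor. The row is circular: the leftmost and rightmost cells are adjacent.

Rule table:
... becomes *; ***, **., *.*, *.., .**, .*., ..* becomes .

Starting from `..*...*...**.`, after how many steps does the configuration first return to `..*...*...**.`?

2

step 1: *...*...*....
step 2: ..*...*...**.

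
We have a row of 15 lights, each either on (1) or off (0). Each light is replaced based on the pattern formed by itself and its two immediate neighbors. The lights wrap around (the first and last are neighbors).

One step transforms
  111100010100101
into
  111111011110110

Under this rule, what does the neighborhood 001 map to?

At position 6 the neighborhood is 001; the next row has 0 there.

0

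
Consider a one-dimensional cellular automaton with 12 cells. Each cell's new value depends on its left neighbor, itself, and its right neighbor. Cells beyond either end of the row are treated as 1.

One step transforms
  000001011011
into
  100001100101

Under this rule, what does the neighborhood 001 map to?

At position 4 the neighborhood is 001; the next row has 0 there.

0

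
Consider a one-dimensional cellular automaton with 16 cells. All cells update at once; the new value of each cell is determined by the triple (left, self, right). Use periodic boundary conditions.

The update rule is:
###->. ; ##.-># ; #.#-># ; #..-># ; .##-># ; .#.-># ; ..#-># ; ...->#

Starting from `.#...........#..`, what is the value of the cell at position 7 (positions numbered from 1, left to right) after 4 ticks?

tick 1: ################
tick 2: ................
tick 3: ################  (repeats tick 1; period 2)
tick 4: ................
position 7 holds .

.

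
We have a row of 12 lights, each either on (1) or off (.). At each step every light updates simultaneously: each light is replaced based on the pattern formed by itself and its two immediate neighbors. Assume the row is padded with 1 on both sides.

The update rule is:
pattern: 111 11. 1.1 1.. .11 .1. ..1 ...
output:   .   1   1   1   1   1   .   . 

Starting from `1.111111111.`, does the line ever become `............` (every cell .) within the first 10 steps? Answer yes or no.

no

111.......11
..11......1.
1.111.....11
111.11....1.
..11111...11
1.1...11..1.
1111..111.11
...11.1.111.
1..111111.11
11.1....111.
step 10 is 11.1....111., still not uniform .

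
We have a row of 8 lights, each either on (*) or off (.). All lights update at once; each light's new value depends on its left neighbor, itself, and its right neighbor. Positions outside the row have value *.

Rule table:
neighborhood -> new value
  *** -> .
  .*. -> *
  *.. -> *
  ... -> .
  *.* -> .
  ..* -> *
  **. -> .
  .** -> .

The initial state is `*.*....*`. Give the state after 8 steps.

****..*.

step 1: ..**..*.
step 2: **..***.
step 3: ..**....
step 4: **..*..*
step 5: ..*****.
step 6: **......
step 7: ..*....*
step 8: ****..*.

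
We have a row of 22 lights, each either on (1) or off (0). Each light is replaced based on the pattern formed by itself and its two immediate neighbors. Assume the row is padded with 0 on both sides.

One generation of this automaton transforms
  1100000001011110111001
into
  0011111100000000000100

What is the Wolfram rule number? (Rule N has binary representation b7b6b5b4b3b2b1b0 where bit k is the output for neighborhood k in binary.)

position 12: 111 → 0  (bit 7 = 0)
position 1: 110 → 0  (bit 6 = 0)
position 10: 101 → 0  (bit 5 = 0)
position 2: 100 → 1  (bit 4 = 1)
position 0: 011 → 0  (bit 3 = 0)
position 9: 010 → 0  (bit 2 = 0)
position 8: 001 → 0  (bit 1 = 0)
position 3: 000 → 1  (bit 0 = 1)
bits b7..b0 = 00010001 = 17

17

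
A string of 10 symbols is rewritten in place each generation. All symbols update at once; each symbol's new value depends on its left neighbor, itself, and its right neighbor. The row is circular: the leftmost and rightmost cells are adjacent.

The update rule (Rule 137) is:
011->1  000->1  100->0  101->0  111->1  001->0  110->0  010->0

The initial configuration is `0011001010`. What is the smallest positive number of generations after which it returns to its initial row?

25

generation 1: 1010000000
generation 2: 0000111110
generation 3: 1110111100
generation 4: 1100111000
generation 5: 1000110010
generation 6: 0010100000
generation 7: 1000001111
generation 8: 0011101111
generation 9: 0011001110
generation 10: 1010001100
generation 11: 0000101000
generation 12: 1110000011
generation 13: 1100111011
generation 14: 1000110011
generation 15: 0010100011
generation 16: 0000001010
generation 17: 1111100000
generation 18: 1111001110
generation 19: 1110001100
generation 20: 1100101000
generation 21: 1000000010
generation 22: 0011111000
generation 23: 1011110011
generation 24: 0011100011
generation 25: 0011001010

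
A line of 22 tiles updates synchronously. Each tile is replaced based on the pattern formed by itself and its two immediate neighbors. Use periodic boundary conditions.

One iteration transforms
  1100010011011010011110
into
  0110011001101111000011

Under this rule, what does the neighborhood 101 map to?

1

At position 10 the neighborhood is 101; the next row has 1 there.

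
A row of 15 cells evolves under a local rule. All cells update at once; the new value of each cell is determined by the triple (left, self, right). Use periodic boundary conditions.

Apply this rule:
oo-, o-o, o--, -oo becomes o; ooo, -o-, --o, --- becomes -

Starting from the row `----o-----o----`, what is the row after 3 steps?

step 1: -----o-----o---
step 2: ------o-----o--
step 3: -------o-----o-

-------o-----o-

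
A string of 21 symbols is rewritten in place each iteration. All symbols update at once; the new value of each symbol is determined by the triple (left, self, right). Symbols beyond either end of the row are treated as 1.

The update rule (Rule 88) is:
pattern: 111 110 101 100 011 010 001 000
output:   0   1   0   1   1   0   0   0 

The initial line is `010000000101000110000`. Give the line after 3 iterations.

iteration 1: 001000000000100111000
iteration 2: 100100000000010101100
iteration 3: 110010000000000001110

110010000000000001110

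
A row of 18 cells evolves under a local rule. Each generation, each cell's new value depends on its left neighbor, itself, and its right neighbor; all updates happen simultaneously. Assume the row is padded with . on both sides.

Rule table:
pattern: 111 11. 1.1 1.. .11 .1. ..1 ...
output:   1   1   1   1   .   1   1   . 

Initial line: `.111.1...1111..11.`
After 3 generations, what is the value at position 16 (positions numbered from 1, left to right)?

1

1.11111.1.11111.11
11.1111111.11111.1
.11.1111111.111111
position 16 holds 1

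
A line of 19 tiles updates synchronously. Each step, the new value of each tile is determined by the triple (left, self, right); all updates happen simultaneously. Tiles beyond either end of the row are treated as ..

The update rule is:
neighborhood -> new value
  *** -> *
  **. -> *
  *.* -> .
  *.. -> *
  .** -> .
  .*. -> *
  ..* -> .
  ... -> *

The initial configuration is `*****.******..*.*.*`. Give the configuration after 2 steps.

..****..*****.*.*.*

step 1: .****..******.*.*.*
step 2: ..****..*****.*.*.*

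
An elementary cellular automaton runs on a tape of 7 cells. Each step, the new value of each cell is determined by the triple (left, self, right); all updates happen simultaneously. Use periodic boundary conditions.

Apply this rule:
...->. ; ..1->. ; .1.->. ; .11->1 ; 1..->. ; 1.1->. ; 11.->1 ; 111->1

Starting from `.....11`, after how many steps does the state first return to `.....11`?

1

.....11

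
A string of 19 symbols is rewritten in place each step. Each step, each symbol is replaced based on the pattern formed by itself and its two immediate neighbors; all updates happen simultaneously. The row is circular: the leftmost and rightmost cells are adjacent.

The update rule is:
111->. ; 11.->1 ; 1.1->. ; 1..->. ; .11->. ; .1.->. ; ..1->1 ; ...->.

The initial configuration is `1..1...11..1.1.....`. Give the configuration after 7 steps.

..1...1.1.1.......1
.1...1...........1.
1...1...........1..
...1...........1..1
..1...........1..1.
.1...........1..1..
1...........1..1...

1...........1..1...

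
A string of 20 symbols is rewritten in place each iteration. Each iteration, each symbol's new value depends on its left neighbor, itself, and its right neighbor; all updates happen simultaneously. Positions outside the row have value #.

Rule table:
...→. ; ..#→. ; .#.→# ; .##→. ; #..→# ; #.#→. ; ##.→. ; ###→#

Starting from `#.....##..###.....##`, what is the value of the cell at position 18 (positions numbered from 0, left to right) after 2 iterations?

iteration 1: .#......#..#.#.....#
iteration 2: .##.....##.#.##.....
position 18 holds .

.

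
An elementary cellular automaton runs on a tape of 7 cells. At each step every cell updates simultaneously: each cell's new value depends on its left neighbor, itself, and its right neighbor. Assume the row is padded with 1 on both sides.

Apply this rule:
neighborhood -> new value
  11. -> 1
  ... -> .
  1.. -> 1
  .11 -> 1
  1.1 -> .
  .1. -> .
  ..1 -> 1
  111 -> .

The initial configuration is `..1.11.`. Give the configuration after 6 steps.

step 1: 11..11.
step 2: .11111.
step 3: .1...1.
step 4: ..1.1..
step 5: 11...11
step 6: .11.11.

.11.11.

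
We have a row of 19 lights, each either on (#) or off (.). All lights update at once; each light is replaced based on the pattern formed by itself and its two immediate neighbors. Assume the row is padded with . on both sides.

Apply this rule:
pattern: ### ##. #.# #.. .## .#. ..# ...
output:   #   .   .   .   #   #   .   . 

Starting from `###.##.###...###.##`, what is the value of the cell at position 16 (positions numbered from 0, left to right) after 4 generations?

.

##..#..##....##..#.
#...#..#.....#...#.
#...#..#.....#...#.  (fixed point — unchanged through generation 4)
position 16 holds .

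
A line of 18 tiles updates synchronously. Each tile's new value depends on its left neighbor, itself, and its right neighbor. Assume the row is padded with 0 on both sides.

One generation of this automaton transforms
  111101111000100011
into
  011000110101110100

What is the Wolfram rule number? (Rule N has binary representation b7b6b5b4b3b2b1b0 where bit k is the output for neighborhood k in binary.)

position 1: 111 → 1  (bit 7 = 1)
position 3: 110 → 0  (bit 6 = 0)
position 4: 101 → 0  (bit 5 = 0)
position 9: 100 → 1  (bit 4 = 1)
position 0: 011 → 0  (bit 3 = 0)
position 12: 010 → 1  (bit 2 = 1)
position 11: 001 → 1  (bit 1 = 1)
position 10: 000 → 0  (bit 0 = 0)
bits b7..b0 = 10010110 = 150

150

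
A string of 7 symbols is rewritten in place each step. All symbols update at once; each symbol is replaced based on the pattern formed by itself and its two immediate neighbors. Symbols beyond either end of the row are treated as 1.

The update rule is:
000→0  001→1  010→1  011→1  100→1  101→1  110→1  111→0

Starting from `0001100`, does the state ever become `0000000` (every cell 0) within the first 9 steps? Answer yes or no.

step 1: 1011111
step 2: 1110000
step 3: 0011001
step 4: 1111111
step 5: 0000000
all cells are 0 at step 5

yes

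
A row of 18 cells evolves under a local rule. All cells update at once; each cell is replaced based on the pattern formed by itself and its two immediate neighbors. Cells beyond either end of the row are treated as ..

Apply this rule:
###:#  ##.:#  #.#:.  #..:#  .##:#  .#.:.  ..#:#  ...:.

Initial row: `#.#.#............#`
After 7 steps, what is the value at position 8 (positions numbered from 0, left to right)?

.

.....#..........#.
....#.#........#.#
...#...#......#...
..#.#.#.#....#.#..
.#.......#..#...#.
#.#.....#.##.#.#.#
...#...#..##......
position 8 holds .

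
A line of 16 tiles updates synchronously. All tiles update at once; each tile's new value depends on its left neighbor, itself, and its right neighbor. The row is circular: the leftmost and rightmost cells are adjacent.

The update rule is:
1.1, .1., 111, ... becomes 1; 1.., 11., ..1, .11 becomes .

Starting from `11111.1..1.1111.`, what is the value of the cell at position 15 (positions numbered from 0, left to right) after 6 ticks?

.

tick 1: .111.11..11.11.1
tick 2: 1.1.1......1..11
tick 3: .1111.1111.1...1
tick 4: 1.11.1.11.11.1.1
tick 5: .1..111..1..111.
tick 6: .1...1...1...1..
position 15 holds .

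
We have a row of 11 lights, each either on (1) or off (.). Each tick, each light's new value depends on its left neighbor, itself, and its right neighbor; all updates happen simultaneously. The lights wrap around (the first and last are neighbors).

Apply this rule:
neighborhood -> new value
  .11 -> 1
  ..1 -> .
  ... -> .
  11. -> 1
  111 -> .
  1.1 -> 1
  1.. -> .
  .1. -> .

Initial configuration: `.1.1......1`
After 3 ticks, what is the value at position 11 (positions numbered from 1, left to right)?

.

1.1........
.1.........
...........
position 11 holds .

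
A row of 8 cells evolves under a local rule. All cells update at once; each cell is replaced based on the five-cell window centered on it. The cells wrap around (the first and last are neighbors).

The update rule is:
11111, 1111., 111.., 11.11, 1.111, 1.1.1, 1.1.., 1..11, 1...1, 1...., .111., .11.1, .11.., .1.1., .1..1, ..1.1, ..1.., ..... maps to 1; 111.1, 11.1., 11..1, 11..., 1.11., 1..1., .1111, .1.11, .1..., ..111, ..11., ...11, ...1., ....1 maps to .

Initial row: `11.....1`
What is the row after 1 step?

11.11...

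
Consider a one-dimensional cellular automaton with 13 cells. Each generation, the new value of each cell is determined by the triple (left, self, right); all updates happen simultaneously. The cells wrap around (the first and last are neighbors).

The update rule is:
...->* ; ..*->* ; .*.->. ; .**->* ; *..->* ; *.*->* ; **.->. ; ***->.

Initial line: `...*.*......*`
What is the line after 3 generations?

***.*.******.
*..*.**.....*
.**.**.******

.**.**.******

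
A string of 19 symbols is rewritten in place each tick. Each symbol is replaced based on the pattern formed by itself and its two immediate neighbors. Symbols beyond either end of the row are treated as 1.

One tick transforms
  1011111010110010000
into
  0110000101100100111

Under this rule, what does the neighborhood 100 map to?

0

At position 12 the neighborhood is 100; the next row has 0 there.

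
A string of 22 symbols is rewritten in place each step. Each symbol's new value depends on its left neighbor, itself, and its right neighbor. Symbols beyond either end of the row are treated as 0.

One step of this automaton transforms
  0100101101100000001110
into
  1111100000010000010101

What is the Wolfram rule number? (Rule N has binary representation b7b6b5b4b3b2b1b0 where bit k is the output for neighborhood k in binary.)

150

position 19: 111 → 1  (bit 7 = 1)
position 7: 110 → 0  (bit 6 = 0)
position 5: 101 → 0  (bit 5 = 0)
position 2: 100 → 1  (bit 4 = 1)
position 6: 011 → 0  (bit 3 = 0)
position 1: 010 → 1  (bit 2 = 1)
position 0: 001 → 1  (bit 1 = 1)
position 12: 000 → 0  (bit 0 = 0)
bits b7..b0 = 10010110 = 150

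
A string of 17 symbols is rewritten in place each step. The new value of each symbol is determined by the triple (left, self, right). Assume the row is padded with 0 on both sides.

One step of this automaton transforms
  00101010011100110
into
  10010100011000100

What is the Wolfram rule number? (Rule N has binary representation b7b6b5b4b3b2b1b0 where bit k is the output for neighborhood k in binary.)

position 10: 111 → 1  (bit 7 = 1)
position 11: 110 → 0  (bit 6 = 0)
position 3: 101 → 1  (bit 5 = 1)
position 7: 100 → 0  (bit 4 = 0)
position 9: 011 → 1  (bit 3 = 1)
position 2: 010 → 0  (bit 2 = 0)
position 1: 001 → 0  (bit 1 = 0)
position 0: 000 → 1  (bit 0 = 1)
bits b7..b0 = 10101001 = 169

169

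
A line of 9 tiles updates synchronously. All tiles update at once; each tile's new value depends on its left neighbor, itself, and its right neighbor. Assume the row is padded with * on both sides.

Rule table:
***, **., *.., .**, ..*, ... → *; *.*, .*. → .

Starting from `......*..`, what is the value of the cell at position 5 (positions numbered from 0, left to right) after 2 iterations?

*

******.**
******.**
position 5 holds *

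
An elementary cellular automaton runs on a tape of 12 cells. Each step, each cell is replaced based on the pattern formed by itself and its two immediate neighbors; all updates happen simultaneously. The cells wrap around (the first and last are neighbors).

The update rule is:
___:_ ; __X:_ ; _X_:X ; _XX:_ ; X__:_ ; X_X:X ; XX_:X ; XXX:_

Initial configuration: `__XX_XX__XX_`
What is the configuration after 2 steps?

___XX_X___X_
____XXX___X_

____XXX___X_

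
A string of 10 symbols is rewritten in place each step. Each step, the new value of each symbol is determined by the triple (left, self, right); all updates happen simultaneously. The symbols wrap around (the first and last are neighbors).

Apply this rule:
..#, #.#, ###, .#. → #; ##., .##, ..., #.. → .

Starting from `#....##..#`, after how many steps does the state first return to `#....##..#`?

....#...#.
...##..##.
..#...#...
.##..##...
#...#.....
#..##....#
..#.....#.
.##....##.
#.....#...
#....##..#

10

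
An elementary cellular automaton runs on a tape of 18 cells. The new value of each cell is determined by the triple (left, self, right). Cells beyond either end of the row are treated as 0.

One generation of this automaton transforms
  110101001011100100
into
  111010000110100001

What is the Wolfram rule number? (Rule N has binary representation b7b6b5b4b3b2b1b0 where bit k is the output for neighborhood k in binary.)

105

position 11: 111 → 0  (bit 7 = 0)
position 1: 110 → 1  (bit 6 = 1)
position 2: 101 → 1  (bit 5 = 1)
position 6: 100 → 0  (bit 4 = 0)
position 0: 011 → 1  (bit 3 = 1)
position 3: 010 → 0  (bit 2 = 0)
position 7: 001 → 0  (bit 1 = 0)
position 17: 000 → 1  (bit 0 = 1)
bits b7..b0 = 01101001 = 105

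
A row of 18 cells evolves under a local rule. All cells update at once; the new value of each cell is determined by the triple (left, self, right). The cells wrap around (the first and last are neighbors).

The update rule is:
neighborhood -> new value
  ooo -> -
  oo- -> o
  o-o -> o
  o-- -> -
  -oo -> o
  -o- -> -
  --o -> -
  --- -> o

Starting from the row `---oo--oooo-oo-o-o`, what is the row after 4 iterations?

oo-o-oo-o-o--ooooo

iteration 1: -o-oo--o--ooooo-o-
iteration 2: --ooo-----o---oo--
iteration 3: o-o-o-ooo---o-oo-o
iteration 4: oo-o-oo-o-o--ooooo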